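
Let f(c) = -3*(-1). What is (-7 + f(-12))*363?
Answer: -1452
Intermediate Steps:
f(c) = 3
(-7 + f(-12))*363 = (-7 + 3)*363 = -4*363 = -1452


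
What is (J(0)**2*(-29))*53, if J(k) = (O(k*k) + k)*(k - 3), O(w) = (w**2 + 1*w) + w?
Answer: 0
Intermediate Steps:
O(w) = w**2 + 2*w (O(w) = (w**2 + w) + w = (w + w**2) + w = w**2 + 2*w)
J(k) = (-3 + k)*(k + k**2*(2 + k**2)) (J(k) = ((k*k)*(2 + k*k) + k)*(k - 3) = (k**2*(2 + k**2) + k)*(-3 + k) = (k + k**2*(2 + k**2))*(-3 + k) = (-3 + k)*(k + k**2*(2 + k**2)))
(J(0)**2*(-29))*53 = ((0*(-3 + 0**4 - 5*0 - 3*0**3 + 2*0**2))**2*(-29))*53 = ((0*(-3 + 0 + 0 - 3*0 + 2*0))**2*(-29))*53 = ((0*(-3 + 0 + 0 + 0 + 0))**2*(-29))*53 = ((0*(-3))**2*(-29))*53 = (0**2*(-29))*53 = (0*(-29))*53 = 0*53 = 0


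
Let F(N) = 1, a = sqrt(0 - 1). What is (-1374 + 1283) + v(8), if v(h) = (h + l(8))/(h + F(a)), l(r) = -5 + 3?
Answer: -271/3 ≈ -90.333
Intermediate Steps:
l(r) = -2
a = I (a = sqrt(-1) = I ≈ 1.0*I)
v(h) = (-2 + h)/(1 + h) (v(h) = (h - 2)/(h + 1) = (-2 + h)/(1 + h))
(-1374 + 1283) + v(8) = (-1374 + 1283) + (-2 + 8)/(1 + 8) = -91 + 6/9 = -91 + (1/9)*6 = -91 + 2/3 = -271/3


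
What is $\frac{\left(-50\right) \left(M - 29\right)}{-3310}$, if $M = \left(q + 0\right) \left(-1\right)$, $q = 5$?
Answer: $- \frac{170}{331} \approx -0.5136$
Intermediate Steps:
$M = -5$ ($M = \left(5 + 0\right) \left(-1\right) = 5 \left(-1\right) = -5$)
$\frac{\left(-50\right) \left(M - 29\right)}{-3310} = \frac{\left(-50\right) \left(-5 - 29\right)}{-3310} = \left(-50\right) \left(-34\right) \left(- \frac{1}{3310}\right) = 1700 \left(- \frac{1}{3310}\right) = - \frac{170}{331}$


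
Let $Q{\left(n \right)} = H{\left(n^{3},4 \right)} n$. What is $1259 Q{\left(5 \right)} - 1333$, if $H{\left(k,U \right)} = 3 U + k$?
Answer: $861082$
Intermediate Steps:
$H{\left(k,U \right)} = k + 3 U$
$Q{\left(n \right)} = n \left(12 + n^{3}\right)$ ($Q{\left(n \right)} = \left(n^{3} + 3 \cdot 4\right) n = \left(n^{3} + 12\right) n = \left(12 + n^{3}\right) n = n \left(12 + n^{3}\right)$)
$1259 Q{\left(5 \right)} - 1333 = 1259 \cdot 5 \left(12 + 5^{3}\right) - 1333 = 1259 \cdot 5 \left(12 + 125\right) - 1333 = 1259 \cdot 5 \cdot 137 - 1333 = 1259 \cdot 685 - 1333 = 862415 - 1333 = 861082$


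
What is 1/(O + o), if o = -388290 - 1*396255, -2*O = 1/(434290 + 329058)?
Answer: -1526696/1197761713321 ≈ -1.2746e-6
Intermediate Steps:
O = -1/1526696 (O = -1/(2*(434290 + 329058)) = -½/763348 = -½*1/763348 = -1/1526696 ≈ -6.5501e-7)
o = -784545 (o = -388290 - 396255 = -784545)
1/(O + o) = 1/(-1/1526696 - 784545) = 1/(-1197761713321/1526696) = -1526696/1197761713321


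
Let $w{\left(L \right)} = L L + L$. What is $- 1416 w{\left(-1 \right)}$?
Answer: $0$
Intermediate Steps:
$w{\left(L \right)} = L + L^{2}$ ($w{\left(L \right)} = L^{2} + L = L + L^{2}$)
$- 1416 w{\left(-1 \right)} = - 1416 \left(- (1 - 1)\right) = - 1416 \left(\left(-1\right) 0\right) = \left(-1416\right) 0 = 0$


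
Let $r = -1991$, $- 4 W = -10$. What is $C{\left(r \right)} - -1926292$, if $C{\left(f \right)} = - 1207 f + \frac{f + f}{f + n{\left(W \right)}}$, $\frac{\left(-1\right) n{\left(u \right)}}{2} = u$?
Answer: $\frac{4320772133}{998} \approx 4.3294 \cdot 10^{6}$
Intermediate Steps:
$W = \frac{5}{2}$ ($W = \left(- \frac{1}{4}\right) \left(-10\right) = \frac{5}{2} \approx 2.5$)
$n{\left(u \right)} = - 2 u$
$C{\left(f \right)} = - 1207 f + \frac{2 f}{-5 + f}$ ($C{\left(f \right)} = - 1207 f + \frac{f + f}{f - 5} = - 1207 f + \frac{2 f}{f - 5} = - 1207 f + \frac{2 f}{-5 + f}$)
$C{\left(r \right)} - -1926292 = - \frac{1991 \left(6037 - -2403137\right)}{-5 - 1991} - -1926292 = - \frac{1991 \left(6037 + 2403137\right)}{-1996} + 1926292 = \left(-1991\right) \left(- \frac{1}{1996}\right) 2409174 + 1926292 = \frac{2398332717}{998} + 1926292 = \frac{4320772133}{998}$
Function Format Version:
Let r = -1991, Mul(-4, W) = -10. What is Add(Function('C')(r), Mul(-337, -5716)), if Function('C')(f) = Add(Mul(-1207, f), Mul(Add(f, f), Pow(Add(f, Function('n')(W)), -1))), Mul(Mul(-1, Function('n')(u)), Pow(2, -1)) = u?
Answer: Rational(4320772133, 998) ≈ 4.3294e+6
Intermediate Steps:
W = Rational(5, 2) (W = Mul(Rational(-1, 4), -10) = Rational(5, 2) ≈ 2.5000)
Function('n')(u) = Mul(-2, u)
Function('C')(f) = Add(Mul(-1207, f), Mul(2, f, Pow(Add(-5, f), -1))) (Function('C')(f) = Add(Mul(-1207, f), Mul(Add(f, f), Pow(Add(f, Mul(-2, Rational(5, 2))), -1))) = Add(Mul(-1207, f), Mul(Mul(2, f), Pow(Add(f, -5), -1))) = Add(Mul(-1207, f), Mul(Mul(2, f), Pow(Add(-5, f), -1))) = Add(Mul(-1207, f), Mul(2, f, Pow(Add(-5, f), -1))))
Add(Function('C')(r), Mul(-337, -5716)) = Add(Mul(-1991, Pow(Add(-5, -1991), -1), Add(6037, Mul(-1207, -1991))), Mul(-337, -5716)) = Add(Mul(-1991, Pow(-1996, -1), Add(6037, 2403137)), 1926292) = Add(Mul(-1991, Rational(-1, 1996), 2409174), 1926292) = Add(Rational(2398332717, 998), 1926292) = Rational(4320772133, 998)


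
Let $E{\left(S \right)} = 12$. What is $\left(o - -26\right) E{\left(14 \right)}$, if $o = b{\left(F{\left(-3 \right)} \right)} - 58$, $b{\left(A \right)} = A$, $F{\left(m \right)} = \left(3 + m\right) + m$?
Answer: $-420$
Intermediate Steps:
$F{\left(m \right)} = 3 + 2 m$
$o = -61$ ($o = \left(3 + 2 \left(-3\right)\right) - 58 = \left(3 - 6\right) - 58 = -3 - 58 = -61$)
$\left(o - -26\right) E{\left(14 \right)} = \left(-61 - -26\right) 12 = \left(-61 + 26\right) 12 = \left(-35\right) 12 = -420$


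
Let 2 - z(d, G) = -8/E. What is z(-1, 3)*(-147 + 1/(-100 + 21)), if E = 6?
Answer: -116140/237 ≈ -490.04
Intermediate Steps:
z(d, G) = 10/3 (z(d, G) = 2 - (-8)/6 = 2 - 1*(-4/3) = 2 + 4/3 = 10/3)
z(-1, 3)*(-147 + 1/(-100 + 21)) = 10*(-147 + 1/(-100 + 21))/3 = 10*(-147 + 1/(-79))/3 = 10*(-147 - 1/79)/3 = (10/3)*(-11614/79) = -116140/237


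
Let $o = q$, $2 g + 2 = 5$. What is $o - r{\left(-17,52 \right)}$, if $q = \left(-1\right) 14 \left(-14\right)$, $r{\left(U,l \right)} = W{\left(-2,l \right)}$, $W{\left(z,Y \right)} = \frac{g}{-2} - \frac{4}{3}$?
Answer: $\frac{2377}{12} \approx 198.08$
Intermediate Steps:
$g = \frac{3}{2}$ ($g = -1 + \frac{1}{2} \cdot 5 = -1 + \frac{5}{2} = \frac{3}{2} \approx 1.5$)
$W{\left(z,Y \right)} = - \frac{25}{12}$ ($W{\left(z,Y \right)} = \frac{3}{2 \left(-2\right)} - \frac{4}{3} = \frac{3}{2} \left(- \frac{1}{2}\right) - \frac{4}{3} = - \frac{3}{4} - \frac{4}{3} = - \frac{25}{12}$)
$r{\left(U,l \right)} = - \frac{25}{12}$
$q = 196$ ($q = \left(-14\right) \left(-14\right) = 196$)
$o = 196$
$o - r{\left(-17,52 \right)} = 196 - - \frac{25}{12} = 196 + \frac{25}{12} = \frac{2377}{12}$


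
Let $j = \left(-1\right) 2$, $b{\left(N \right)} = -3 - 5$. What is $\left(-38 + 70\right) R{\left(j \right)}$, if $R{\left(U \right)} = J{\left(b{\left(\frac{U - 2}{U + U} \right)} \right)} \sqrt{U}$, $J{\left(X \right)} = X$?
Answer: $- 256 i \sqrt{2} \approx - 362.04 i$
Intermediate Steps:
$b{\left(N \right)} = -8$
$j = -2$
$R{\left(U \right)} = - 8 \sqrt{U}$
$\left(-38 + 70\right) R{\left(j \right)} = \left(-38 + 70\right) \left(- 8 \sqrt{-2}\right) = 32 \left(- 8 i \sqrt{2}\right) = - 256 i \sqrt{2}$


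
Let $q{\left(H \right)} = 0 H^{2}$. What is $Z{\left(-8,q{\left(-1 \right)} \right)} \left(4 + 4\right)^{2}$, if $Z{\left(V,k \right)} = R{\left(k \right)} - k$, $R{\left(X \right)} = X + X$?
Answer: $0$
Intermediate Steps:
$R{\left(X \right)} = 2 X$
$q{\left(H \right)} = 0$
$Z{\left(V,k \right)} = k$ ($Z{\left(V,k \right)} = 2 k - k = k$)
$Z{\left(-8,q{\left(-1 \right)} \right)} \left(4 + 4\right)^{2} = 0 \left(4 + 4\right)^{2} = 0 \cdot 8^{2} = 0 \cdot 64 = 0$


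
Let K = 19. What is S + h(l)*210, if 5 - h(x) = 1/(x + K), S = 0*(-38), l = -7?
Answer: 2065/2 ≈ 1032.5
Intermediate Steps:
S = 0
h(x) = 5 - 1/(19 + x) (h(x) = 5 - 1/(x + 19) = 5 - 1/(19 + x))
S + h(l)*210 = 0 + ((94 + 5*(-7))/(19 - 7))*210 = 0 + ((94 - 35)/12)*210 = 0 + ((1/12)*59)*210 = 0 + (59/12)*210 = 0 + 2065/2 = 2065/2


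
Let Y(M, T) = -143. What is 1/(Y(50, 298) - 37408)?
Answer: -1/37551 ≈ -2.6630e-5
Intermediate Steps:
1/(Y(50, 298) - 37408) = 1/(-143 - 37408) = 1/(-37551) = -1/37551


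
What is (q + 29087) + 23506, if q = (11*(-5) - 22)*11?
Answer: 51746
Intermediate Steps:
q = -847 (q = (-55 - 22)*11 = -77*11 = -847)
(q + 29087) + 23506 = (-847 + 29087) + 23506 = 28240 + 23506 = 51746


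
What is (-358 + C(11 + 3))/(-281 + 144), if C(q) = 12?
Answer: 346/137 ≈ 2.5255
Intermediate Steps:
(-358 + C(11 + 3))/(-281 + 144) = (-358 + 12)/(-281 + 144) = -346/(-137) = -346*(-1/137) = 346/137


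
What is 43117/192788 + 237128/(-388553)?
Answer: -28962193163/74908355764 ≈ -0.38663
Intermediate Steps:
43117/192788 + 237128/(-388553) = 43117*(1/192788) + 237128*(-1/388553) = 43117/192788 - 237128/388553 = -28962193163/74908355764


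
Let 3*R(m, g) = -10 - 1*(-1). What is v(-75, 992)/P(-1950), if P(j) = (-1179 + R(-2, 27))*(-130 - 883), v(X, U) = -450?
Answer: -75/199561 ≈ -0.00037582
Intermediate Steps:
R(m, g) = -3 (R(m, g) = (-10 - 1*(-1))/3 = (-10 + 1)/3 = (1/3)*(-9) = -3)
P(j) = 1197366 (P(j) = (-1179 - 3)*(-130 - 883) = -1182*(-1013) = 1197366)
v(-75, 992)/P(-1950) = -450/1197366 = -450*1/1197366 = -75/199561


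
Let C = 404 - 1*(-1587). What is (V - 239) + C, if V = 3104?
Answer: 4856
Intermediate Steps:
C = 1991 (C = 404 + 1587 = 1991)
(V - 239) + C = (3104 - 239) + 1991 = 2865 + 1991 = 4856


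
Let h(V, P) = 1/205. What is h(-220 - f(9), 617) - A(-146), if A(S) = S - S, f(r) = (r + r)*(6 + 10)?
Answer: 1/205 ≈ 0.0048781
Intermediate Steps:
f(r) = 32*r (f(r) = (2*r)*16 = 32*r)
A(S) = 0
h(V, P) = 1/205
h(-220 - f(9), 617) - A(-146) = 1/205 - 1*0 = 1/205 + 0 = 1/205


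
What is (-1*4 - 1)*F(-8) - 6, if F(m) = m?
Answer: 34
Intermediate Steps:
(-1*4 - 1)*F(-8) - 6 = (-1*4 - 1)*(-8) - 6 = (-4 - 1)*(-8) - 6 = -5*(-8) - 6 = 40 - 6 = 34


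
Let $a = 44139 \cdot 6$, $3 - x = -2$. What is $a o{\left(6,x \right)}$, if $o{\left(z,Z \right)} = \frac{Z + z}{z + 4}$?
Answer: $\frac{1456587}{5} \approx 2.9132 \cdot 10^{5}$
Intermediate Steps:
$x = 5$ ($x = 3 - -2 = 3 + 2 = 5$)
$o{\left(z,Z \right)} = \frac{Z + z}{4 + z}$
$a = 264834$
$a o{\left(6,x \right)} = 264834 \frac{5 + 6}{4 + 6} = 264834 \cdot \frac{1}{10} \cdot 11 = 264834 \cdot \frac{11}{10} = \frac{1456587}{5}$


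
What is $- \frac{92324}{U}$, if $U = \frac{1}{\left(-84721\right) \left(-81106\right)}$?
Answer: $-634393418774024$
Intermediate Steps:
$U = \frac{1}{6871381426}$ ($U = \left(- \frac{1}{84721}\right) \left(- \frac{1}{81106}\right) = \frac{1}{6871381426} \approx 1.4553 \cdot 10^{-10}$)
$- \frac{92324}{U} = - 92324 \frac{1}{\frac{1}{6871381426}} = \left(-92324\right) 6871381426 = -634393418774024$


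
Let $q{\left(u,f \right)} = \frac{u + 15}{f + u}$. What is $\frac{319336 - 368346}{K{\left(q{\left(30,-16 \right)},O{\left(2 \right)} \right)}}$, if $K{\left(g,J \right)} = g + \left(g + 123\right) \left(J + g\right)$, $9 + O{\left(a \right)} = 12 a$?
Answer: $- \frac{1921192}{90243} \approx -21.289$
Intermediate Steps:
$O{\left(a \right)} = -9 + 12 a$
$q{\left(u,f \right)} = \frac{15 + u}{f + u}$
$K{\left(g,J \right)} = g + \left(123 + g\right) \left(J + g\right)$
$\frac{319336 - 368346}{K{\left(q{\left(30,-16 \right)},O{\left(2 \right)} \right)}} = \frac{319336 - 368346}{\left(\frac{15 + 30}{-16 + 30}\right)^{2} + 123 \left(-9 + 12 \cdot 2\right) + 124 \frac{15 + 30}{-16 + 30} + \left(-9 + 12 \cdot 2\right) \frac{15 + 30}{-16 + 30}} = \frac{319336 - 368346}{\left(\frac{1}{14} \cdot 45\right)^{2} + 123 \left(-9 + 24\right) + 124 \cdot \frac{1}{14} \cdot 45 + \left(-9 + 24\right) \frac{1}{14} \cdot 45} = - \frac{49010}{\left(\frac{1}{14} \cdot 45\right)^{2} + 123 \cdot 15 + 124 \cdot \frac{1}{14} \cdot 45 + 15 \cdot \frac{1}{14} \cdot 45} = - \frac{49010}{\left(\frac{45}{14}\right)^{2} + 1845 + 124 \cdot \frac{45}{14} + 15 \cdot \frac{45}{14}} = - \frac{49010}{\frac{2025}{196} + 1845 + \frac{2790}{7} + \frac{675}{14}} = - \frac{49010}{\frac{451215}{196}} = \left(-49010\right) \frac{196}{451215} = - \frac{1921192}{90243}$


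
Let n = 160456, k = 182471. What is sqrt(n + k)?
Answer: 3*sqrt(38103) ≈ 585.60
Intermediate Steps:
sqrt(n + k) = sqrt(160456 + 182471) = sqrt(342927) = 3*sqrt(38103)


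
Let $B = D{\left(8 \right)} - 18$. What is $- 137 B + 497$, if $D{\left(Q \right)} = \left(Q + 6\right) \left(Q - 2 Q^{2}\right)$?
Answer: $233123$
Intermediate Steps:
$D{\left(Q \right)} = \left(6 + Q\right) \left(Q - 2 Q^{2}\right)$
$B = -1698$ ($B = 8 \left(6 - 88 - 2 \cdot 8^{2}\right) - 18 = 8 \left(6 - 88 - 128\right) - 18 = 8 \left(-210\right) - 18 = -1680 - 18 = -1698$)
$- 137 B + 497 = \left(-137\right) \left(-1698\right) + 497 = 232626 + 497 = 233123$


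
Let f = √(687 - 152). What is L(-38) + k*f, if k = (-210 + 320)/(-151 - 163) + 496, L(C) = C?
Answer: -38 + 77817*√535/157 ≈ 11426.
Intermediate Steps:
f = √535 ≈ 23.130
k = 77817/157 (k = 110/(-314) + 496 = 110*(-1/314) + 496 = -55/157 + 496 = 77817/157 ≈ 495.65)
L(-38) + k*f = -38 + 77817*√535/157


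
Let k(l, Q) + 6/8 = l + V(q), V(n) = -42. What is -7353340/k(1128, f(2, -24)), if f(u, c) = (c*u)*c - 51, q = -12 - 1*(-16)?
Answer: -29413360/4341 ≈ -6775.7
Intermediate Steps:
q = 4 (q = -12 + 16 = 4)
f(u, c) = -51 + u*c² (f(u, c) = u*c² - 51 = -51 + u*c²)
k(l, Q) = -171/4 + l (k(l, Q) = -¾ + (l - 42) = -¾ + (-42 + l) = -171/4 + l)
-7353340/k(1128, f(2, -24)) = -7353340/(-171/4 + 1128) = -7353340/4341/4 = -7353340*4/4341 = -29413360/4341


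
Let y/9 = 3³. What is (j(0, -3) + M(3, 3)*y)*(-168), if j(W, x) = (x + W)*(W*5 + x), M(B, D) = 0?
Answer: -1512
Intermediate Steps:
j(W, x) = (W + x)*(x + 5*W) (j(W, x) = (W + x)*(5*W + x) = (W + x)*(x + 5*W))
y = 243 (y = 9*3³ = 9*27 = 243)
(j(0, -3) + M(3, 3)*y)*(-168) = (((-3)² + 5*0² + 6*0*(-3)) + 0*243)*(-168) = ((9 + 5*0 + 0) + 0)*(-168) = ((9 + 0 + 0) + 0)*(-168) = (9 + 0)*(-168) = 9*(-168) = -1512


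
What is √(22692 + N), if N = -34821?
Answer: I*√12129 ≈ 110.13*I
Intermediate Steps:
√(22692 + N) = √(22692 - 34821) = √(-12129) = I*√12129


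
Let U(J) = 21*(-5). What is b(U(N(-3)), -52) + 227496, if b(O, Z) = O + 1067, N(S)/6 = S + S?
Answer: 228458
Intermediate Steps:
N(S) = 12*S (N(S) = 6*(S + S) = 6*(2*S) = 12*S)
U(J) = -105
b(O, Z) = 1067 + O
b(U(N(-3)), -52) + 227496 = (1067 - 105) + 227496 = 962 + 227496 = 228458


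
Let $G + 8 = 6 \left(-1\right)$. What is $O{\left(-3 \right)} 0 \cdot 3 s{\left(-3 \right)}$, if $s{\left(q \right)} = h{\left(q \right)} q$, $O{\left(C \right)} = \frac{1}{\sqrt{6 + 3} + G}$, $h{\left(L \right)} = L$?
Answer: $0$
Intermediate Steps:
$G = -14$ ($G = -8 + 6 \left(-1\right) = -8 - 6 = -14$)
$O{\left(C \right)} = - \frac{1}{11}$ ($O{\left(C \right)} = \frac{1}{\sqrt{6 + 3} - 14} = \frac{1}{\sqrt{9} - 14} = \frac{1}{3 - 14} = \frac{1}{-11} = - \frac{1}{11}$)
$s{\left(q \right)} = q^{2}$ ($s{\left(q \right)} = q q = q^{2}$)
$O{\left(-3 \right)} 0 \cdot 3 s{\left(-3 \right)} = - \frac{0 \cdot 3}{11} \left(-3\right)^{2} = \left(- \frac{1}{11}\right) 0 \cdot 9 = 0 \cdot 9 = 0$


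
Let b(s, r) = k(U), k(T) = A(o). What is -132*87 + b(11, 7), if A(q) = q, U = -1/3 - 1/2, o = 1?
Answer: -11483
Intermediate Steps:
U = -⅚ (U = -1*⅓ - 1*½ = -⅓ - ½ = -⅚ ≈ -0.83333)
k(T) = 1
b(s, r) = 1
-132*87 + b(11, 7) = -132*87 + 1 = -11484 + 1 = -11483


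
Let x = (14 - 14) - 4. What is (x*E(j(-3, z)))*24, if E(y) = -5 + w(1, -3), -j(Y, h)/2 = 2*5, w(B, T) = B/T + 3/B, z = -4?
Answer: 224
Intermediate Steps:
w(B, T) = 3/B + B/T
j(Y, h) = -20 (j(Y, h) = -4*5 = -2*10 = -20)
x = -4 (x = 0 - 4 = -4)
E(y) = -7/3 (E(y) = -5 + (3/1 + 1/(-3)) = -5 + (3*1 + 1*(-⅓)) = -5 + (3 - ⅓) = -5 + 8/3 = -7/3)
(x*E(j(-3, z)))*24 = -4*(-7/3)*24 = (28/3)*24 = 224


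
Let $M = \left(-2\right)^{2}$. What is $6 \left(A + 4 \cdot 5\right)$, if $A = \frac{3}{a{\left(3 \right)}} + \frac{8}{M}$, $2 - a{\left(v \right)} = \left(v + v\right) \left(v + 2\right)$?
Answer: $\frac{1839}{14} \approx 131.36$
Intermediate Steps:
$a{\left(v \right)} = 2 - 2 v \left(2 + v\right)$ ($a{\left(v \right)} = 2 - \left(v + v\right) \left(v + 2\right) = 2 - 2 v \left(2 + v\right)$)
$M = 4$
$A = \frac{53}{28}$ ($A = \frac{3}{2 - 12 - 2 \cdot 3^{2}} + \frac{8}{4} = \frac{3}{2 - 12 - 18} + 8 \cdot \frac{1}{4} = \frac{3}{2 - 12 - 18} + 2 = \frac{3}{-28} + 2 = 3 \left(- \frac{1}{28}\right) + 2 = - \frac{3}{28} + 2 = \frac{53}{28} \approx 1.8929$)
$6 \left(A + 4 \cdot 5\right) = 6 \left(\frac{53}{28} + 4 \cdot 5\right) = 6 \left(\frac{53}{28} + 20\right) = 6 \cdot \frac{613}{28} = \frac{1839}{14}$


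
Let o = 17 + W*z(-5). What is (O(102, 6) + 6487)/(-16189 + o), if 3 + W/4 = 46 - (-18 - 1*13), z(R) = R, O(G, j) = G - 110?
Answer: -6479/17652 ≈ -0.36704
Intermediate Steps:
O(G, j) = -110 + G
W = 296 (W = -12 + 4*(46 - (-18 - 1*13)) = -12 + 4*(46 - (-18 - 13)) = -12 + 4*(46 - 1*(-31)) = -12 + 4*(46 + 31) = -12 + 4*77 = -12 + 308 = 296)
o = -1463 (o = 17 + 296*(-5) = 17 - 1480 = -1463)
(O(102, 6) + 6487)/(-16189 + o) = ((-110 + 102) + 6487)/(-16189 - 1463) = (-8 + 6487)/(-17652) = 6479*(-1/17652) = -6479/17652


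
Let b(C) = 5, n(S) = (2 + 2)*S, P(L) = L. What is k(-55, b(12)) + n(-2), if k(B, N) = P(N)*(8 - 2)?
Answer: 22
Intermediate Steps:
n(S) = 4*S
k(B, N) = 6*N (k(B, N) = N*(8 - 2) = N*6 = 6*N)
k(-55, b(12)) + n(-2) = 6*5 + 4*(-2) = 30 - 8 = 22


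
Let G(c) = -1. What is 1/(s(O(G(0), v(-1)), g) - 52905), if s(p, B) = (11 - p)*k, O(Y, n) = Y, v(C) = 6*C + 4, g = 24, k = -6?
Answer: -1/52977 ≈ -1.8876e-5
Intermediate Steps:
v(C) = 4 + 6*C
s(p, B) = -66 + 6*p (s(p, B) = (11 - p)*(-6) = -66 + 6*p)
1/(s(O(G(0), v(-1)), g) - 52905) = 1/((-66 + 6*(-1)) - 52905) = 1/((-66 - 6) - 52905) = 1/(-72 - 52905) = 1/(-52977) = -1/52977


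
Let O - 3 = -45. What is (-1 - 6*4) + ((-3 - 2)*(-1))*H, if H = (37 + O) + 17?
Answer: 35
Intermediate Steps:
O = -42 (O = 3 - 45 = -42)
H = 12 (H = (37 - 42) + 17 = -5 + 17 = 12)
(-1 - 6*4) + ((-3 - 2)*(-1))*H = (-1 - 6*4) + ((-3 - 2)*(-1))*12 = (-1 - 24) - 5*(-1)*12 = -25 + 5*12 = -25 + 60 = 35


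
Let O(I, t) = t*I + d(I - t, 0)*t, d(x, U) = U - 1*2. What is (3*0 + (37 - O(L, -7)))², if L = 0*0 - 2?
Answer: 81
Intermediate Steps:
d(x, U) = -2 + U (d(x, U) = U - 2 = -2 + U)
L = -2 (L = 0 - 2 = -2)
O(I, t) = -2*t + I*t (O(I, t) = t*I + (-2 + 0)*t = I*t - 2*t = -2*t + I*t)
(3*0 + (37 - O(L, -7)))² = (3*0 + (37 - (-7)*(-2 - 2)))² = (0 + (37 - (-7)*(-4)))² = (0 + (37 - 1*28))² = (0 + (37 - 28))² = (0 + 9)² = 9² = 81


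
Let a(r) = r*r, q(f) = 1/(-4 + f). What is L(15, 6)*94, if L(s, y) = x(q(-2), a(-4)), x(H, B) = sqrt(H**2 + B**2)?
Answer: 47*sqrt(9217)/3 ≈ 1504.1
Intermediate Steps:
a(r) = r**2
x(H, B) = sqrt(B**2 + H**2)
L(s, y) = sqrt(9217)/6 (L(s, y) = sqrt(((-4)**2)**2 + (1/(-4 - 2))**2) = sqrt(16**2 + (1/(-6))**2) = sqrt(256 + (-1/6)**2) = sqrt(256 + 1/36) = sqrt(9217/36) = sqrt(9217)/6)
L(15, 6)*94 = (sqrt(9217)/6)*94 = 47*sqrt(9217)/3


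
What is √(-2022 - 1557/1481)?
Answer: I*√4437281859/1481 ≈ 44.978*I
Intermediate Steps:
√(-2022 - 1557/1481) = √(-2996139/1481) = I*√4437281859/1481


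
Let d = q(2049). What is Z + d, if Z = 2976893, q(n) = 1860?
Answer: 2978753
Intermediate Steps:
d = 1860
Z + d = 2976893 + 1860 = 2978753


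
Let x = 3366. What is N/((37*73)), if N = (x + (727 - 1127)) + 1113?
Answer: 4079/2701 ≈ 1.5102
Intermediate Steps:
N = 4079 (N = (3366 + (727 - 1127)) + 1113 = (3366 - 400) + 1113 = 2966 + 1113 = 4079)
N/((37*73)) = 4079/((37*73)) = 4079/2701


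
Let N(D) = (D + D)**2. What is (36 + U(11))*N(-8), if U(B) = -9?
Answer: 6912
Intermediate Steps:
N(D) = 4*D**2 (N(D) = (2*D)**2 = 4*D**2)
(36 + U(11))*N(-8) = (36 - 9)*(4*(-8)**2) = 27*(4*64) = 27*256 = 6912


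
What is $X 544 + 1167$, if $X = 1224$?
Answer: $667023$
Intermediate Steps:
$X 544 + 1167 = 1224 \cdot 544 + 1167 = 665856 + 1167 = 667023$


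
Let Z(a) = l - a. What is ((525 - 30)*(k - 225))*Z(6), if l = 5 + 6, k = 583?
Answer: 886050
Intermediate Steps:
l = 11
Z(a) = 11 - a
((525 - 30)*(k - 225))*Z(6) = ((525 - 30)*(583 - 225))*(11 - 1*6) = (495*358)*(11 - 6) = 177210*5 = 886050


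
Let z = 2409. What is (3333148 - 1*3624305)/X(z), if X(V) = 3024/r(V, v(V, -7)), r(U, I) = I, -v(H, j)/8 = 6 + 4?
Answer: 1455785/189 ≈ 7702.6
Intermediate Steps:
v(H, j) = -80 (v(H, j) = -8*(6 + 4) = -8*10 = -80)
X(V) = -189/5 (X(V) = 3024/(-80) = 3024*(-1/80) = -189/5)
(3333148 - 1*3624305)/X(z) = (3333148 - 1*3624305)/(-189/5) = (3333148 - 3624305)*(-5/189) = -291157*(-5/189) = 1455785/189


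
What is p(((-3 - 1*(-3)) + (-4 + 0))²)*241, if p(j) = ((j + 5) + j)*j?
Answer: 142672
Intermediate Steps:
p(j) = j*(5 + 2*j) (p(j) = ((5 + j) + j)*j = (5 + 2*j)*j = j*(5 + 2*j))
p(((-3 - 1*(-3)) + (-4 + 0))²)*241 = (((-3 - 1*(-3)) + (-4 + 0))²*(5 + 2*((-3 - 1*(-3)) + (-4 + 0))²))*241 = (((-3 + 3) - 4)²*(5 + 2*((-3 + 3) - 4)²))*241 = ((0 - 4)²*(5 + 2*(0 - 4)²))*241 = ((-4)²*(5 + 2*(-4)²))*241 = (16*(5 + 2*16))*241 = (16*(5 + 32))*241 = (16*37)*241 = 592*241 = 142672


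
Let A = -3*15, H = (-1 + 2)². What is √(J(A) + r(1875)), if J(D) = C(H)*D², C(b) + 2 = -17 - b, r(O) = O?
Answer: 5*I*√1545 ≈ 196.53*I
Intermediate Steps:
H = 1 (H = 1² = 1)
A = -45
C(b) = -19 - b (C(b) = -2 + (-17 - b) = -19 - b)
J(D) = -20*D² (J(D) = (-19 - 1*1)*D² = (-19 - 1)*D² = -20*D²)
√(J(A) + r(1875)) = √(-20*(-45)² + 1875) = √(-20*2025 + 1875) = √(-40500 + 1875) = √(-38625) = 5*I*√1545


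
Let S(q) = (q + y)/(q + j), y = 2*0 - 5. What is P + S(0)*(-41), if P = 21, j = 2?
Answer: 247/2 ≈ 123.50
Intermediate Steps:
y = -5 (y = 0 - 5 = -5)
S(q) = (-5 + q)/(2 + q) (S(q) = (q - 5)/(q + 2) = (-5 + q)/(2 + q))
P + S(0)*(-41) = 21 + ((-5 + 0)/(2 + 0))*(-41) = 21 + (-5/2)*(-41) = 21 + ((½)*(-5))*(-41) = 21 - 5/2*(-41) = 21 + 205/2 = 247/2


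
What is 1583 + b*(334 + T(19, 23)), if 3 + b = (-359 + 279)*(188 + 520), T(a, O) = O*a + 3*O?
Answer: -47578537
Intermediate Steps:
T(a, O) = 3*O + O*a
b = -56643 (b = -3 + (-359 + 279)*(188 + 520) = -3 - 80*708 = -3 - 56640 = -56643)
1583 + b*(334 + T(19, 23)) = 1583 - 56643*(334 + 23*(3 + 19)) = 1583 - 56643*(334 + 23*22) = 1583 - 56643*(334 + 506) = 1583 - 56643*840 = 1583 - 47580120 = -47578537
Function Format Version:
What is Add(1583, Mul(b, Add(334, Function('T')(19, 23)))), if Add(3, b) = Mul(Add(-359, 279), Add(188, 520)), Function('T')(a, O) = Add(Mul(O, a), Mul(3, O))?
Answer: -47578537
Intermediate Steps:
Function('T')(a, O) = Add(Mul(3, O), Mul(O, a))
b = -56643 (b = Add(-3, Mul(Add(-359, 279), Add(188, 520))) = Add(-3, Mul(-80, 708)) = Add(-3, -56640) = -56643)
Add(1583, Mul(b, Add(334, Function('T')(19, 23)))) = Add(1583, Mul(-56643, Add(334, Mul(23, Add(3, 19))))) = Add(1583, Mul(-56643, Add(334, Mul(23, 22)))) = Add(1583, Mul(-56643, Add(334, 506))) = Add(1583, Mul(-56643, 840)) = Add(1583, -47580120) = -47578537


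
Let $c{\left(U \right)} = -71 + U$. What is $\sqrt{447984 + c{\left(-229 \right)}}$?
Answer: $2 \sqrt{111921} \approx 669.09$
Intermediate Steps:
$\sqrt{447984 + c{\left(-229 \right)}} = \sqrt{447984 - 300} = \sqrt{447684} = 2 \sqrt{111921}$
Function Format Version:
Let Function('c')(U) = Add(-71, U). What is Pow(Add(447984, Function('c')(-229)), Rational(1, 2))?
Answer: Mul(2, Pow(111921, Rational(1, 2))) ≈ 669.09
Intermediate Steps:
Pow(Add(447984, Function('c')(-229)), Rational(1, 2)) = Pow(Add(447984, Add(-71, -229)), Rational(1, 2)) = Pow(Add(447984, -300), Rational(1, 2)) = Pow(447684, Rational(1, 2)) = Mul(2, Pow(111921, Rational(1, 2)))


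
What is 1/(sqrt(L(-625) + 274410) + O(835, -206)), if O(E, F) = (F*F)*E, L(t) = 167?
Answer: 35434060/1255572607809023 - sqrt(274577)/1255572607809023 ≈ 2.8221e-8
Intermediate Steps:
O(E, F) = E*F**2 (O(E, F) = F**2*E = E*F**2)
1/(sqrt(L(-625) + 274410) + O(835, -206)) = 1/(sqrt(167 + 274410) + 835*(-206)**2) = 1/(sqrt(274577) + 835*42436) = 1/(sqrt(274577) + 35434060) = 1/(35434060 + sqrt(274577))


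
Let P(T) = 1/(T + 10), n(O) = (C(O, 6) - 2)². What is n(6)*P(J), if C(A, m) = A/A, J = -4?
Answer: ⅙ ≈ 0.16667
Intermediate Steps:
C(A, m) = 1
n(O) = 1 (n(O) = (1 - 2)² = (-1)² = 1)
P(T) = 1/(10 + T)
n(6)*P(J) = 1/(10 - 4) = 1/6 = 1*(⅙) = ⅙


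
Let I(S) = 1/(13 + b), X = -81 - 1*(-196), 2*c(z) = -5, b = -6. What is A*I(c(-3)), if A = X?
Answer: 115/7 ≈ 16.429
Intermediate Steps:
c(z) = -5/2 (c(z) = (1/2)*(-5) = -5/2)
X = 115 (X = -81 + 196 = 115)
A = 115
I(S) = 1/7 (I(S) = 1/(13 - 6) = 1/7)
A*I(c(-3)) = 115*(1/7) = 115/7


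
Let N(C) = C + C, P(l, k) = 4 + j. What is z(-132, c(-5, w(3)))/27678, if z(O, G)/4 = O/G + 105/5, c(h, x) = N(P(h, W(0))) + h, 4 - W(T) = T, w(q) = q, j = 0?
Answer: -46/13839 ≈ -0.0033239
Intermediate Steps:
W(T) = 4 - T
P(l, k) = 4 (P(l, k) = 4 + 0 = 4)
N(C) = 2*C
c(h, x) = 8 + h (c(h, x) = 2*4 + h = 8 + h)
z(O, G) = 84 + 4*O/G (z(O, G) = 4*(O/G + 105/5) = 4*(O/G + 105*(⅕)) = 4*(O/G + 21) = 4*(21 + O/G) = 84 + 4*O/G)
z(-132, c(-5, w(3)))/27678 = (84 + 4*(-132)/(8 - 5))/27678 = (84 + 4*(-132)/3)*(1/27678) = (84 + 4*(-132)*(⅓))*(1/27678) = (84 - 176)*(1/27678) = -92*1/27678 = -46/13839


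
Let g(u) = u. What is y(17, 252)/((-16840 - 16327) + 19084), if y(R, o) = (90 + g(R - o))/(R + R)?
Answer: 145/478822 ≈ 0.00030283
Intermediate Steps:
y(R, o) = (90 + R - o)/(2*R) (y(R, o) = (90 + (R - o))/(R + R) = (90 + R - o)/((2*R)) = (90 + R - o)*(1/(2*R)) = (90 + R - o)/(2*R))
y(17, 252)/((-16840 - 16327) + 19084) = ((½)*(90 + 17 - 1*252)/17)/((-16840 - 16327) + 19084) = ((½)*(1/17)*(90 + 17 - 252))/(-33167 + 19084) = ((½)*(1/17)*(-145))/(-14083) = -145/34*(-1/14083) = 145/478822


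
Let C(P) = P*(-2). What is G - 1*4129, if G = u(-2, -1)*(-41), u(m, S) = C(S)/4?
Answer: -8299/2 ≈ -4149.5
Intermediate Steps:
C(P) = -2*P
u(m, S) = -S/2 (u(m, S) = -2*S/4 = -2*S*(1/4) = -S/2)
G = -41/2 (G = -1/2*(-1)*(-41) = (1/2)*(-41) = -41/2 ≈ -20.500)
G - 1*4129 = -41/2 - 1*4129 = -41/2 - 4129 = -8299/2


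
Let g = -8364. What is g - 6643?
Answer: -15007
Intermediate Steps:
g - 6643 = -8364 - 6643 = -15007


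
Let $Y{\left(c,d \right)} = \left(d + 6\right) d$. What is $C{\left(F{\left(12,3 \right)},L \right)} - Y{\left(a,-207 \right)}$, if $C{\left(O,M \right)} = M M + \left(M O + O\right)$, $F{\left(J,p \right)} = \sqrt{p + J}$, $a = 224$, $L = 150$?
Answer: $-19107 + 151 \sqrt{15} \approx -18522.0$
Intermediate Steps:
$F{\left(J,p \right)} = \sqrt{J + p}$
$Y{\left(c,d \right)} = d \left(6 + d\right)$ ($Y{\left(c,d \right)} = \left(6 + d\right) d = d \left(6 + d\right)$)
$C{\left(O,M \right)} = O + M^{2} + M O$ ($C{\left(O,M \right)} = M^{2} + \left(O + M O\right) = O + M^{2} + M O$)
$C{\left(F{\left(12,3 \right)},L \right)} - Y{\left(a,-207 \right)} = \left(\sqrt{12 + 3} + 150^{2} + 150 \sqrt{12 + 3}\right) - - 207 \left(6 - 207\right) = \left(\sqrt{15} + 22500 + 150 \sqrt{15}\right) - \left(-207\right) \left(-201\right) = \left(22500 + 151 \sqrt{15}\right) - 41607 = -19107 + 151 \sqrt{15}$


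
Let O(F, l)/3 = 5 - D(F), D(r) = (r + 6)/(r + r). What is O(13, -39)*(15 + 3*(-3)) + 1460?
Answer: 19979/13 ≈ 1536.8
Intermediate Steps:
D(r) = (6 + r)/(2*r) (D(r) = (6 + r)/((2*r)) = (6 + r)*(1/(2*r)) = (6 + r)/(2*r))
O(F, l) = 15 - 3*(6 + F)/(2*F) (O(F, l) = 3*(5 - (6 + F)/(2*F)) = 15 - 3*(6 + F)/(2*F))
O(13, -39)*(15 + 3*(-3)) + 1460 = (27/2 - 9/13)*(15 + 3*(-3)) + 1460 = (27/2 - 9*1/13)*(15 - 9) + 1460 = (27/2 - 9/13)*6 + 1460 = (333/26)*6 + 1460 = 999/13 + 1460 = 19979/13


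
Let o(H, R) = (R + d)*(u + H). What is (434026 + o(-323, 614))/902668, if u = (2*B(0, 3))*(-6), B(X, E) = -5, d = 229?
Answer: 212317/902668 ≈ 0.23521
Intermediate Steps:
u = 60 (u = (2*(-5))*(-6) = -10*(-6) = 60)
o(H, R) = (60 + H)*(229 + R) (o(H, R) = (R + 229)*(60 + H) = (229 + R)*(60 + H) = (60 + H)*(229 + R))
(434026 + o(-323, 614))/902668 = (434026 + (13740 + 60*614 + 229*(-323) - 323*614))/902668 = (434026 + (13740 + 36840 - 73967 - 198322))*(1/902668) = (434026 - 221709)*(1/902668) = 212317*(1/902668) = 212317/902668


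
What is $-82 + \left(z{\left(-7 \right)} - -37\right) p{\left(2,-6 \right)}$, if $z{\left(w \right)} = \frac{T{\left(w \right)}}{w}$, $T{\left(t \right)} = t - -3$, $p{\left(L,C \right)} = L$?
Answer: $- \frac{48}{7} \approx -6.8571$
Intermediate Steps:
$T{\left(t \right)} = 3 + t$ ($T{\left(t \right)} = t + 3 = 3 + t$)
$z{\left(w \right)} = \frac{3 + w}{w}$
$-82 + \left(z{\left(-7 \right)} - -37\right) p{\left(2,-6 \right)} = -82 + \left(\frac{3 - 7}{-7} - -37\right) 2 = -82 + \left(\left(- \frac{1}{7}\right) \left(-4\right) + 37\right) 2 = -82 + \left(\frac{4}{7} + 37\right) 2 = -82 + \frac{263}{7} \cdot 2 = -82 + \frac{526}{7} = - \frac{48}{7}$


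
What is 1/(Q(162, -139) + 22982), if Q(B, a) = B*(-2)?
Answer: 1/22658 ≈ 4.4135e-5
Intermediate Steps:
Q(B, a) = -2*B
1/(Q(162, -139) + 22982) = 1/(-2*162 + 22982) = 1/(-324 + 22982) = 1/22658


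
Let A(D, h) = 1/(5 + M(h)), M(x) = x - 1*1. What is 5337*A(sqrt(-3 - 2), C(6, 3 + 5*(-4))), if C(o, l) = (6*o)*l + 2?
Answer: -1779/202 ≈ -8.8069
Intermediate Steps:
C(o, l) = 2 + 6*l*o (C(o, l) = 6*l*o + 2 = 2 + 6*l*o)
M(x) = -1 + x (M(x) = x - 1 = -1 + x)
A(D, h) = 1/(4 + h) (A(D, h) = 1/(5 + (-1 + h)) = 1/(4 + h))
5337*A(sqrt(-3 - 2), C(6, 3 + 5*(-4))) = 5337/(4 + (2 + 6*(3 + 5*(-4))*6)) = 5337/(4 + (2 + 6*(3 - 20)*6)) = 5337/(4 + (2 + 6*(-17)*6)) = 5337/(4 + (2 - 612)) = 5337/(4 - 610) = 5337/(-606) = 5337*(-1/606) = -1779/202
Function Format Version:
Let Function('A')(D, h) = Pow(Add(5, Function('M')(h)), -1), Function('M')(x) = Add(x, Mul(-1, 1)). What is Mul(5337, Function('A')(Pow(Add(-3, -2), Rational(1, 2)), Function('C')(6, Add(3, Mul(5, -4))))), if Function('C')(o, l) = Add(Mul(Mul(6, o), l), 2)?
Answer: Rational(-1779, 202) ≈ -8.8069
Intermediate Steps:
Function('C')(o, l) = Add(2, Mul(6, l, o)) (Function('C')(o, l) = Add(Mul(6, l, o), 2) = Add(2, Mul(6, l, o)))
Function('M')(x) = Add(-1, x) (Function('M')(x) = Add(x, -1) = Add(-1, x))
Function('A')(D, h) = Pow(Add(4, h), -1) (Function('A')(D, h) = Pow(Add(5, Add(-1, h)), -1) = Pow(Add(4, h), -1))
Mul(5337, Function('A')(Pow(Add(-3, -2), Rational(1, 2)), Function('C')(6, Add(3, Mul(5, -4))))) = Mul(5337, Pow(Add(4, Add(2, Mul(6, Add(3, Mul(5, -4)), 6))), -1)) = Mul(5337, Pow(Add(4, Add(2, Mul(6, Add(3, -20), 6))), -1)) = Mul(5337, Pow(Add(4, Add(2, Mul(6, -17, 6))), -1)) = Mul(5337, Pow(Add(4, Add(2, -612)), -1)) = Mul(5337, Pow(Add(4, -610), -1)) = Mul(5337, Pow(-606, -1)) = Mul(5337, Rational(-1, 606)) = Rational(-1779, 202)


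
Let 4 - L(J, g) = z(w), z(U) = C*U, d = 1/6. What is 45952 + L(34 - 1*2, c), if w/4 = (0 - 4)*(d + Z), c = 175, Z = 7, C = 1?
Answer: 138212/3 ≈ 46071.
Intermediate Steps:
d = ⅙ ≈ 0.16667
w = -344/3 (w = 4*((0 - 4)*(⅙ + 7)) = 4*(-4*43/6) = 4*(-86/3) = -344/3 ≈ -114.67)
z(U) = U (z(U) = 1*U = U)
L(J, g) = 356/3 (L(J, g) = 4 - 1*(-344/3) = 4 + 344/3 = 356/3)
45952 + L(34 - 1*2, c) = 45952 + 356/3 = 138212/3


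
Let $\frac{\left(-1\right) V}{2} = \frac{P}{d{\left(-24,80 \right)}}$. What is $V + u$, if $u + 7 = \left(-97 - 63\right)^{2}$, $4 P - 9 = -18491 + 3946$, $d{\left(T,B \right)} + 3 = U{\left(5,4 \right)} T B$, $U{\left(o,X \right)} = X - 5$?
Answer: $\frac{49069049}{1917} \approx 25597.0$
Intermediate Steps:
$U{\left(o,X \right)} = -5 + X$
$d{\left(T,B \right)} = -3 - B T$ ($d{\left(T,B \right)} = -3 + \left(-5 + 4\right) T B = -3 + - T B = -3 - B T$)
$P = -3634$ ($P = \frac{9}{4} + \frac{-18491 + 3946}{4} = \frac{9}{4} + \frac{1}{4} \left(-14545\right) = \frac{9}{4} - \frac{14545}{4} = -3634$)
$V = \frac{7268}{1917}$ ($V = - 2 \left(- \frac{3634}{-3 - 80 \left(-24\right)}\right) = - 2 \left(- \frac{3634}{-3 + 1920}\right) = - 2 \left(- \frac{3634}{1917}\right) = - 2 \left(\left(-3634\right) \frac{1}{1917}\right) = \left(-2\right) \left(- \frac{3634}{1917}\right) = \frac{7268}{1917} \approx 3.7913$)
$u = 25593$ ($u = -7 + \left(-97 - 63\right)^{2} = -7 + \left(-160\right)^{2} = -7 + 25600 = 25593$)
$V + u = \frac{7268}{1917} + 25593 = \frac{49069049}{1917}$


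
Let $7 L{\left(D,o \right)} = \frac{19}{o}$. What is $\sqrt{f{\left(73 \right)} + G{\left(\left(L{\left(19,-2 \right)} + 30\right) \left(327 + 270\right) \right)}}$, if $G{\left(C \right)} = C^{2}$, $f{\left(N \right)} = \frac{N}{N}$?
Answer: $\frac{\sqrt{57310923805}}{14} \approx 17100.0$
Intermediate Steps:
$f{\left(N \right)} = 1$
$L{\left(D,o \right)} = \frac{19}{7 o}$ ($L{\left(D,o \right)} = \frac{19 \frac{1}{o}}{7} = \frac{19}{7 o}$)
$\sqrt{f{\left(73 \right)} + G{\left(\left(L{\left(19,-2 \right)} + 30\right) \left(327 + 270\right) \right)}} = \sqrt{1 + \left(\left(\frac{19}{7 \left(-2\right)} + 30\right) \left(327 + 270\right)\right)^{2}} = \sqrt{1 + \left(\left(\frac{19}{7} \left(- \frac{1}{2}\right) + 30\right) 597\right)^{2}} = \sqrt{1 + \left(\left(- \frac{19}{14} + 30\right) 597\right)^{2}} = \sqrt{1 + \left(\frac{401}{14} \cdot 597\right)^{2}} = \sqrt{1 + \left(\frac{239397}{14}\right)^{2}} = \sqrt{1 + \frac{57310923609}{196}} = \sqrt{\frac{57310923805}{196}} = \frac{\sqrt{57310923805}}{14}$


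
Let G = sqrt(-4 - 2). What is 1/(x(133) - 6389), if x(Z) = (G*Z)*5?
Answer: -6389/43472671 - 665*I*sqrt(6)/43472671 ≈ -0.00014697 - 3.747e-5*I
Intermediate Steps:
G = I*sqrt(6) (G = sqrt(-6) = I*sqrt(6) ≈ 2.4495*I)
x(Z) = 5*I*Z*sqrt(6) (x(Z) = ((I*sqrt(6))*Z)*5 = (I*Z*sqrt(6))*5 = 5*I*Z*sqrt(6))
1/(x(133) - 6389) = 1/(5*I*133*sqrt(6) - 6389) = 1/(665*I*sqrt(6) - 6389) = 1/(-6389 + 665*I*sqrt(6))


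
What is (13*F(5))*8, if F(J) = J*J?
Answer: 2600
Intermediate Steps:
F(J) = J²
(13*F(5))*8 = (13*5²)*8 = (13*25)*8 = 325*8 = 2600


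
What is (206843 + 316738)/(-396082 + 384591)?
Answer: -523581/11491 ≈ -45.564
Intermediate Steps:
(206843 + 316738)/(-396082 + 384591) = 523581/(-11491) = 523581*(-1/11491) = -523581/11491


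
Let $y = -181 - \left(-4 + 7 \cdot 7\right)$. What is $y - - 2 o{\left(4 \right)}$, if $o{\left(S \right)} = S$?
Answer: $-218$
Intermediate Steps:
$y = -226$ ($y = -181 - \left(-4 + 49\right) = -181 - 45 = -226$)
$y - - 2 o{\left(4 \right)} = -226 - \left(-2\right) 4 = -226 - -8 = -226 + 8 = -218$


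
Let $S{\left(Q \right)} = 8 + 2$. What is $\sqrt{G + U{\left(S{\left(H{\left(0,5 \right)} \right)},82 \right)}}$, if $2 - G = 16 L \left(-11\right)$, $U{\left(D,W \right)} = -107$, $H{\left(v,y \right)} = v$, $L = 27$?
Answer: $\sqrt{4647} \approx 68.169$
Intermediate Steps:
$S{\left(Q \right)} = 10$
$G = 4754$ ($G = 2 - 16 \cdot 27 \left(-11\right) = 2 - 432 \left(-11\right) = 2 - -4752 = 2 + 4752 = 4754$)
$\sqrt{G + U{\left(S{\left(H{\left(0,5 \right)} \right)},82 \right)}} = \sqrt{4754 - 107} = \sqrt{4647}$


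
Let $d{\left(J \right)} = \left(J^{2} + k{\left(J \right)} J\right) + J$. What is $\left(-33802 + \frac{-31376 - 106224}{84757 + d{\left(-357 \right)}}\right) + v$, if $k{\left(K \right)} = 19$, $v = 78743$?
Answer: $\frac{4607866753}{102533} \approx 44940.0$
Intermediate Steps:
$d{\left(J \right)} = J^{2} + 20 J$ ($d{\left(J \right)} = \left(J^{2} + 19 J\right) + J = J^{2} + 20 J$)
$\left(-33802 + \frac{-31376 - 106224}{84757 + d{\left(-357 \right)}}\right) + v = \left(-33802 + \frac{-31376 - 106224}{84757 - 357 \left(20 - 357\right)}\right) + 78743 = \left(-33802 + \frac{-31376 - 106224}{84757 - -120309}\right) + 78743 = \left(-33802 + \frac{-31376 - 106224}{84757 + 120309}\right) + 78743 = \left(-33802 - \frac{137600}{205066}\right) + 78743 = \left(-33802 - \frac{68800}{102533}\right) + 78743 = - \frac{3465889266}{102533} + 78743 = \frac{4607866753}{102533}$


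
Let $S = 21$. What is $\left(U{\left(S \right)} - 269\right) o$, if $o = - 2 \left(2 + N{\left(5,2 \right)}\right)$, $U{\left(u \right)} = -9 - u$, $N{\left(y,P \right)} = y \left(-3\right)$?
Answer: $-7774$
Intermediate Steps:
$N{\left(y,P \right)} = - 3 y$
$o = 26$ ($o = - 2 \left(2 - 15\right) = \left(-2\right) \left(-13\right) = 26$)
$\left(U{\left(S \right)} - 269\right) o = \left(\left(-9 - 21\right) - 269\right) 26 = \left(-30 - 269\right) 26 = \left(-299\right) 26 = -7774$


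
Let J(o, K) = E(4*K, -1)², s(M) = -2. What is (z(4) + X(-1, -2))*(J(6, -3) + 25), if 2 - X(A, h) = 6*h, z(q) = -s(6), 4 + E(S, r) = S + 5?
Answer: 2336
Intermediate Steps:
E(S, r) = 1 + S (E(S, r) = -4 + (S + 5) = -4 + (5 + S) = 1 + S)
z(q) = 2 (z(q) = -1*(-2) = 2)
X(A, h) = 2 - 6*h
J(o, K) = (1 + 4*K)²
(z(4) + X(-1, -2))*(J(6, -3) + 25) = (2 + (2 - 6*(-2)))*((1 + 4*(-3))² + 25) = (2 + (2 + 12))*((1 - 12)² + 25) = (2 + 14)*((-11)² + 25) = 16*(121 + 25) = 16*146 = 2336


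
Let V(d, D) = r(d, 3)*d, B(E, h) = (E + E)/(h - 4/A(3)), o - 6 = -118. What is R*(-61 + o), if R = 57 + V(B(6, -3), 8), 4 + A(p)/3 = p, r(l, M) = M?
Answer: -30621/5 ≈ -6124.2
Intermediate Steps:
o = -112 (o = 6 - 118 = -112)
A(p) = -12 + 3*p
B(E, h) = 2*E/(4/3 + h) (B(E, h) = (E + E)/(h - 4/(-12 + 3*3)) = (2*E)/(h - 4/(-12 + 9)) = (2*E)/(h - 4/(-3)) = (2*E)/(h - 4*(-⅓)) = (2*E)/(h + 4/3) = (2*E)/(4/3 + h) = 2*E/(4/3 + h))
V(d, D) = 3*d
R = 177/5 (R = 57 + 3*(6*6/(4 + 3*(-3))) = 57 + 3*(6*6/(4 - 9)) = 57 + 3*(6*6/(-5)) = 57 + 3*(6*6*(-⅕)) = 57 + 3*(-36/5) = 57 - 108/5 = 177/5 ≈ 35.400)
R*(-61 + o) = 177*(-61 - 112)/5 = (177/5)*(-173) = -30621/5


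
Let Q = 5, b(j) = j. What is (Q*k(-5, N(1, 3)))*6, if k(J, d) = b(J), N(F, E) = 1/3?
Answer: -150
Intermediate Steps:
N(F, E) = 1/3
k(J, d) = J
(Q*k(-5, N(1, 3)))*6 = (5*(-5))*6 = -25*6 = -150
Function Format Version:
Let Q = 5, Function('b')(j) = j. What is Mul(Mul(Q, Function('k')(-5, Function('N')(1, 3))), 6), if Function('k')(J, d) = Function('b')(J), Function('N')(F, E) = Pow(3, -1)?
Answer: -150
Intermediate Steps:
Function('N')(F, E) = Rational(1, 3)
Function('k')(J, d) = J
Mul(Mul(Q, Function('k')(-5, Function('N')(1, 3))), 6) = Mul(Mul(5, -5), 6) = Mul(-25, 6) = -150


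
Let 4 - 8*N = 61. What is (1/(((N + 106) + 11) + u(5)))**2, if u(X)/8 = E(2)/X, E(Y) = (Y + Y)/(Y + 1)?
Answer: 14400/180660481 ≈ 7.9707e-5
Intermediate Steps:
E(Y) = 2*Y/(1 + Y) (E(Y) = (2*Y)/(1 + Y) = 2*Y/(1 + Y))
N = -57/8 (N = 1/2 - 1/8*61 = 1/2 - 61/8 = -57/8 ≈ -7.1250)
u(X) = 32/(3*X) (u(X) = 8*((2*2/(1 + 2))/X) = 8*((2*2/3)/X) = 8*((2*2*(1/3))/X) = 8*(4/(3*X)) = 32/(3*X))
(1/(((N + 106) + 11) + u(5)))**2 = (1/(((-57/8 + 106) + 11) + (32/3)/5))**2 = (1/((791/8 + 11) + (32/3)*(1/5)))**2 = (1/(879/8 + 32/15))**2 = (1/(13441/120))**2 = (120/13441)**2 = 14400/180660481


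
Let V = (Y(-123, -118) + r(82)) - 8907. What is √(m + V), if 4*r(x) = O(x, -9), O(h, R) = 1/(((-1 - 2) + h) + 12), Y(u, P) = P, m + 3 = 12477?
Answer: 3*√12693863/182 ≈ 58.728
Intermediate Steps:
m = 12474 (m = -3 + 12477 = 12474)
O(h, R) = 1/(9 + h) (O(h, R) = 1/((-3 + h) + 12) = 1/(9 + h))
r(x) = 1/(4*(9 + x))
V = -3285099/364 (V = (-118 + 1/(4*(9 + 82))) - 8907 = (-118 + (¼)/91) - 8907 = (-118 + (¼)*(1/91)) - 8907 = (-118 + 1/364) - 8907 = -42951/364 - 8907 = -3285099/364 ≈ -9025.0)
√(m + V) = √(12474 - 3285099/364) = √(1255437/364) = 3*√12693863/182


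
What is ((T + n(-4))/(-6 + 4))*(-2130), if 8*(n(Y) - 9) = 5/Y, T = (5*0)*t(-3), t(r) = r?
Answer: 301395/32 ≈ 9418.6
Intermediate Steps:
T = 0 (T = (5*0)*(-3) = 0*(-3) = 0)
n(Y) = 9 + 5/(8*Y) (n(Y) = 9 + (5/Y)/8 = 9 + 5/(8*Y))
((T + n(-4))/(-6 + 4))*(-2130) = ((0 + (9 + (5/8)/(-4)))/(-6 + 4))*(-2130) = ((0 + (9 + (5/8)*(-1/4)))/(-2))*(-2130) = ((0 + (9 - 5/32))*(-1/2))*(-2130) = ((0 + 283/32)*(-1/2))*(-2130) = ((283/32)*(-1/2))*(-2130) = -283/64*(-2130) = 301395/32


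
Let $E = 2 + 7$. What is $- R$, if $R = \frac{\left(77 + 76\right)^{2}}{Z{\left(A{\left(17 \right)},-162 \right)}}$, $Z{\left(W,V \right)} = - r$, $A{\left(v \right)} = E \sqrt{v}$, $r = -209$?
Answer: $- \frac{23409}{209} \approx -112.0$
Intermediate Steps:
$E = 9$
$A{\left(v \right)} = 9 \sqrt{v}$
$Z{\left(W,V \right)} = 209$ ($Z{\left(W,V \right)} = \left(-1\right) \left(-209\right) = 209$)
$R = \frac{23409}{209}$ ($R = \frac{\left(77 + 76\right)^{2}}{209} = 153^{2} \cdot \frac{1}{209} = 23409 \cdot \frac{1}{209} = \frac{23409}{209} \approx 112.0$)
$- R = \left(-1\right) \frac{23409}{209} = - \frac{23409}{209}$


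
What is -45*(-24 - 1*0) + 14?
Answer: 1094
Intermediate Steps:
-45*(-24 - 1*0) + 14 = -45*(-24 + 0) + 14 = -45*(-24) + 14 = 1080 + 14 = 1094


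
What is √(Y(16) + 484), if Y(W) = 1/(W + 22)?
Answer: √698934/38 ≈ 22.001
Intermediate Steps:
Y(W) = 1/(22 + W)
√(Y(16) + 484) = √(1/(22 + 16) + 484) = √(1/38 + 484) = √(18393/38) = √698934/38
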